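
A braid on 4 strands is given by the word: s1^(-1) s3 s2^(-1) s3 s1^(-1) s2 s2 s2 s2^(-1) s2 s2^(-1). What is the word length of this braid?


The word length counts the number of generators (including inverses).
Listing each generator: s1^(-1), s3, s2^(-1), s3, s1^(-1), s2, s2, s2, s2^(-1), s2, s2^(-1)
There are 11 generators in this braid word.

11


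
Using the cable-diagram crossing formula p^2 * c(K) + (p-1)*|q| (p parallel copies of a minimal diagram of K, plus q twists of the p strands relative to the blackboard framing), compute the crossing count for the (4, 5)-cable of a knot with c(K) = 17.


Step 1: Each of the c(K) crossings of the companion diagram becomes p*p = p^2 crossings among the p parallel strands, and each of the |q| twists s_1 s_2 ... s_(p-1) adds (p-1) crossings.
  Crossings = p^2 * c(K) + (p-1)*|q|
Step 2: = 4^2 * 17 + (4-1)*5
Step 3: = 16*17 + 3*5
Step 4: = 272 + 15 = 287

287


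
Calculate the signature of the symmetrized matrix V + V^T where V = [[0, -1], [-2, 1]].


Step 1: V + V^T = [[0, -3], [-3, 2]]
Step 2: trace = 2, det = -9
Step 3: Discriminant = 2^2 - 4*(-9) = 40
Step 4: Eigenvalues: 4.16228, -2.16228
Step 5: Signature = (# positive eigenvalues) - (# negative eigenvalues) = 0

0


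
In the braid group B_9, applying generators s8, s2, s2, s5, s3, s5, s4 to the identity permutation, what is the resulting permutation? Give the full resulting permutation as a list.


Starting with identity [1, 2, 3, 4, 5, 6, 7, 8, 9].
Apply generators in sequence:
  After s8: [1, 2, 3, 4, 5, 6, 7, 9, 8]
  After s2: [1, 3, 2, 4, 5, 6, 7, 9, 8]
  After s2: [1, 2, 3, 4, 5, 6, 7, 9, 8]
  After s5: [1, 2, 3, 4, 6, 5, 7, 9, 8]
  After s3: [1, 2, 4, 3, 6, 5, 7, 9, 8]
  After s5: [1, 2, 4, 3, 5, 6, 7, 9, 8]
  After s4: [1, 2, 4, 5, 3, 6, 7, 9, 8]
Final permutation: [1, 2, 4, 5, 3, 6, 7, 9, 8]

[1, 2, 4, 5, 3, 6, 7, 9, 8]


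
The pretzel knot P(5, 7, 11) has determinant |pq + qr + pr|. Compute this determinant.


Step 1: Compute pq + qr + pr.
pq = 5*7 = 35
qr = 7*11 = 77
pr = 5*11 = 55
pq + qr + pr = 35 + 77 + 55 = 167
Step 2: Take absolute value.
det(P(5,7,11)) = |167| = 167

167


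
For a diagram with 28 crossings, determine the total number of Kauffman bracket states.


Each crossing contributes 2 choices (A-smoothing or B-smoothing).
Total states = 2^28 = 268435456

268435456


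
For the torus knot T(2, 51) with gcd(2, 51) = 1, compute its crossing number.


For a torus knot T(p, q) with gcd(p,q)=1,
the crossing number is min(p*(q-1), q*(p-1)).
p*(q-1) = 2*50 = 100
q*(p-1) = 51*1 = 51
min(100, 51) = 51

51


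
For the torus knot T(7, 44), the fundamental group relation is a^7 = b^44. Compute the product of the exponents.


The relation is a^7 = b^44.
Product of exponents = 7 * 44
= 308

308


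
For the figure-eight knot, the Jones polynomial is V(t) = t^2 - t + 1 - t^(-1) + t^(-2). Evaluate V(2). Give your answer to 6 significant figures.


Substituting t = 2 into V(t) = t^2 - t + 1 - t^(-1) + t^(-2):
  (+)t^(2) = 4
  (-)t^(1) = -2
  (+)t^(0) = 1
  (-)t^(-1) = -0.5
  (+)t^(-2) = 0.25
Sum = (4) + (-2) + (1) + (-0.5) + (0.25)
= 2.75
Rounded to 6 significant figures: 2.75

2.75


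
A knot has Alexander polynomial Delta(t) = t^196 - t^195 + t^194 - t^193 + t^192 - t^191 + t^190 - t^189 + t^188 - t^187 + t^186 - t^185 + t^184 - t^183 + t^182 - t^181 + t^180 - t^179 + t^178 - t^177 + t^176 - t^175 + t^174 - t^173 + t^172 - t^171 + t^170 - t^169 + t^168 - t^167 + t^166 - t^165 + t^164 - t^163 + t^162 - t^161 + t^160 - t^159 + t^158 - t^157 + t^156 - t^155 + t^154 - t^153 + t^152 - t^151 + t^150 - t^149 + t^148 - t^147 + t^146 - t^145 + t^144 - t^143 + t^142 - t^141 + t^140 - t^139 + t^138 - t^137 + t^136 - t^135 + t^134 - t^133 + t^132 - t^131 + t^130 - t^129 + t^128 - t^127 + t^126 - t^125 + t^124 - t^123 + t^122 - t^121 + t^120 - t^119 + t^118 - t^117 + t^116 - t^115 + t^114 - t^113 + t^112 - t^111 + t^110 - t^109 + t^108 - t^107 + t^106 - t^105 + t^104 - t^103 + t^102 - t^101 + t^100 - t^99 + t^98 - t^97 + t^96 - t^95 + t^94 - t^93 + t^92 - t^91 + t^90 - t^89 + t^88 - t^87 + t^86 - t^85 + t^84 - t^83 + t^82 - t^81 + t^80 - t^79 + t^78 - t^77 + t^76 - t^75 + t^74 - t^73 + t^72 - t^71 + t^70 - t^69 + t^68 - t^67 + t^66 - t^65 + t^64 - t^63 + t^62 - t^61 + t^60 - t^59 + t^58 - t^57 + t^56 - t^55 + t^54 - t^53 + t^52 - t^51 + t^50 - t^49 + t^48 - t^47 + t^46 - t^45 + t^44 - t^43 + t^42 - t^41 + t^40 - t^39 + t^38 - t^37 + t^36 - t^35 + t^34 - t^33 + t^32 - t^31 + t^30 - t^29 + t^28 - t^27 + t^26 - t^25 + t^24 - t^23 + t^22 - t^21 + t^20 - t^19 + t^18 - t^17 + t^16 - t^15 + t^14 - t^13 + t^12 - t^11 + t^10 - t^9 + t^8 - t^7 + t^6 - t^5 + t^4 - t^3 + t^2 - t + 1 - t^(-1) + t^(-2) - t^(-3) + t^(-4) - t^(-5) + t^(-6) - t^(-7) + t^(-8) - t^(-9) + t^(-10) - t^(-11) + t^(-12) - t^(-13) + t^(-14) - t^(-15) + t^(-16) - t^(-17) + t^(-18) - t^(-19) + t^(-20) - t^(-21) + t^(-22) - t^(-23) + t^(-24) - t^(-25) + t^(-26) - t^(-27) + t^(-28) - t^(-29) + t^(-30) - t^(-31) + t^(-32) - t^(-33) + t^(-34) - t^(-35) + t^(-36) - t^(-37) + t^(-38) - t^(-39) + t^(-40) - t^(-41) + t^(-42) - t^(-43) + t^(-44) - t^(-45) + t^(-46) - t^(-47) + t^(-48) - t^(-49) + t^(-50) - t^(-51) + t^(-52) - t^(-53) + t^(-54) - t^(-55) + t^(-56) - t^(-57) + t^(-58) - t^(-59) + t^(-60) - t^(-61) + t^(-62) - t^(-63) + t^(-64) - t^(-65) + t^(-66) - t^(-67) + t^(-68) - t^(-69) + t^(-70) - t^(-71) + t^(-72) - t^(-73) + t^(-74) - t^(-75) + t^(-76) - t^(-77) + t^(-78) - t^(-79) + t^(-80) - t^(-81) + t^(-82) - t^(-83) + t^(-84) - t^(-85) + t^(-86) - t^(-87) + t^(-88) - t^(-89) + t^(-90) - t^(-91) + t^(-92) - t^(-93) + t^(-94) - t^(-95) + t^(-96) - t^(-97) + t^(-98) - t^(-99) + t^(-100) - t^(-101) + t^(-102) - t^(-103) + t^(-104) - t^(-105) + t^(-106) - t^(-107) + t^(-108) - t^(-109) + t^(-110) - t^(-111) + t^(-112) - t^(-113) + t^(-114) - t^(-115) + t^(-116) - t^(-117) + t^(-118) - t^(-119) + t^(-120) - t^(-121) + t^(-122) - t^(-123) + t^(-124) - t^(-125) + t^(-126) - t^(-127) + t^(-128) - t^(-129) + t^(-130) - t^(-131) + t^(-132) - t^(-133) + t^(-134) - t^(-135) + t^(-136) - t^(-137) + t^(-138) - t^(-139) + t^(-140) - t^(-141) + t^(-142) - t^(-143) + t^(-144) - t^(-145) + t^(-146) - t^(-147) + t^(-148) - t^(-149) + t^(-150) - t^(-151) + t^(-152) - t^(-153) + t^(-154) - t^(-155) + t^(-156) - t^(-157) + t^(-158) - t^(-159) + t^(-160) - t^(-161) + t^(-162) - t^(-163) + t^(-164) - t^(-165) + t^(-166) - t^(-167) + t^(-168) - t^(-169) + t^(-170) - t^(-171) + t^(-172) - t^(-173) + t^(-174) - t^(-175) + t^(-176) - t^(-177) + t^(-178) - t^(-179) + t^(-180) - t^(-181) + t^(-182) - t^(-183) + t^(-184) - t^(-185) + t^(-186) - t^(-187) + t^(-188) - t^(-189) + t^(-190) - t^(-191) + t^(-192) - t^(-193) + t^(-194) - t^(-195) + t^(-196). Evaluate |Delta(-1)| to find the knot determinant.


Step 1: The polynomial has 393 terms with alternating signs, exponents from 196 down to -196.
Step 2: Substitute t = -1. The i-th term has coefficient (-1)^i and exponent (m-i),
  so its value is (-1)^i * (-1)^(m-i) = (-1)^m = 1 for every i.
Step 3: All 393 terms equal 1, so Delta(-1) = 393 * (1) = 393
Step 4: |Delta(-1)| = 393

393


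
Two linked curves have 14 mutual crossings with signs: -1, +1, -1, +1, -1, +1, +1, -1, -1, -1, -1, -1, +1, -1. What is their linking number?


Step 1: Count positive crossings: 5
Step 2: Count negative crossings: 9
Step 3: Sum of signs = 5 - 9 = -4
Step 4: Linking number = sum/2 = -4/2 = -2

-2


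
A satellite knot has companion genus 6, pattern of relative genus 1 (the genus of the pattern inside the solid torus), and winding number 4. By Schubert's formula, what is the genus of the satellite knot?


Schubert: g(satellite) = g_rel(pattern) + |winding| * g(companion),
where g_rel(pattern) is the genus of the pattern relative to the solid torus.
= 1 + 4 * 6
= 1 + 24 = 25

25


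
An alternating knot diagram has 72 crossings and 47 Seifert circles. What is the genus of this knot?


For alternating knots, g = (c - s + 1)/2.
= (72 - 47 + 1)/2
= 26/2 = 13

13


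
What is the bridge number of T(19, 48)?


The bridge number of T(p,q) is min(p,q).
min(19, 48) = 19

19


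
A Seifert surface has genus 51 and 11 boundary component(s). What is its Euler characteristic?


chi = 2 - 2g - b
= 2 - 2*51 - 11
= 2 - 102 - 11 = -111

-111


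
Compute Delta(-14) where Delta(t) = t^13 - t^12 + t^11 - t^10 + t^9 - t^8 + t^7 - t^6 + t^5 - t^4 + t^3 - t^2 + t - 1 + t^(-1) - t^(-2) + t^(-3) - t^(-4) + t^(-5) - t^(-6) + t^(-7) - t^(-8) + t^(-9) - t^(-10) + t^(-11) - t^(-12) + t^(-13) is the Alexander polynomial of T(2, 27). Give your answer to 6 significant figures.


Substituting t = -14 into Delta(t) = t^13 - t^12 + t^11 - t^10 + t^9 - t^8 + t^7 - t^6 + t^5 - t^4 + t^3 - t^2 + t - 1 + t^(-1) - t^(-2) + t^(-3) - t^(-4) + t^(-5) - t^(-6) + t^(-7) - t^(-8) + t^(-9) - t^(-10) + t^(-11) - t^(-12) + t^(-13):
Term values: (-793714773254144) + (-56693912375296) + (-4049565169664) + (-289254654976) + (-20661046784) + (-1475789056) + (-105413504) + (-7529536) + (-537824) + (-38416) + (-2744) + (-196) + (-14) + (-1) + (-0.0714286) + (-0.00510204) + (-0.000364431) + (-2.60308e-05) + (-1.85934e-06) + (-1.3281e-07) + (-9.48645e-09) + (-6.77604e-10) + (-4.84003e-11) + (-3.45716e-12) + (-2.4694e-13) + (-1.76386e-14) + (-1.2599e-15)
Sum = -8.547697558e+14
Rounded to 6 significant figures: -8.5477e+14

-8.5477e+14


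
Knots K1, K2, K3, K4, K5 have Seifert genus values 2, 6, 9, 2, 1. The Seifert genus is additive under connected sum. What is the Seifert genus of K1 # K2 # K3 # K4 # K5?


The Seifert genus is additive under connected sum.
Seifert genus(K1 # K2 # K3 # K4 # K5) = (2) + (6) + (9) + (2) + (1)
= 20

20


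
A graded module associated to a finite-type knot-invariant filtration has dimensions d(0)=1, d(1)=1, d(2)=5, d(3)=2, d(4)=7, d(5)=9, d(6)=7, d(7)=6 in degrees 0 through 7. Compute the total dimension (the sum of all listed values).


Total dimension = d(0) + d(1) + ... + d(7)
= 1 + 1 + 5 + 2 + 7 + 9 + 7 + 6
= 38

38


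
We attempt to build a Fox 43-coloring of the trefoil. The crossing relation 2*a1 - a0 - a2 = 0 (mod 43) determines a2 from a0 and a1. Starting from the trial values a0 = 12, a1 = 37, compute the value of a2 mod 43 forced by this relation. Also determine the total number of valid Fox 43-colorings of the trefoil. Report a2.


Step 1: Apply the given crossing relation 2*a1 - a0 - a2 = 0 (mod 43).
  a2 = 2*a1 - a0 mod 43
  a2 = 2*37 - 12 mod 43
  a2 = 74 - 12 mod 43
  a2 = 62 mod 43 = 19
Step 2: The trefoil has determinant 3.
  Number of Fox p-colorings (p prime) is p^2 if p = 3, else p.
  Since 43 does not divide 3, only trivial (constant) colorings exist.
  (So the trial a0 = 12, a1 = 37 with a0 != a1 does NOT extend to a valid coloring of the whole trefoil: the other two crossing relations require 3*(a1 - a0) = 0 (mod 43), which fails.)
  Total colorings = 43
Step 3: a2 = 19, total Fox 43-colorings = 43

19


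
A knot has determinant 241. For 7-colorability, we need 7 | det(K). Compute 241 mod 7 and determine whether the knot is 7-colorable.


Step 1: A knot is p-colorable if and only if p divides its determinant.
Step 2: Compute 241 mod 7.
241 = 34 * 7 + 3
Step 3: 241 mod 7 = 3
Step 4: The knot is 7-colorable: no

3


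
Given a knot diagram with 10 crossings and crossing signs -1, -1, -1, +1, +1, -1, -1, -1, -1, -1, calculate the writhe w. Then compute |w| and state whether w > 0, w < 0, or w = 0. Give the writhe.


Step 1: Count positive crossings (+1).
Positive crossings: 2
Step 2: Count negative crossings (-1).
Negative crossings: 8
Step 3: Writhe = (positive) - (negative)
w = 2 - 8 = -6
Step 4: |w| = 6, and w is negative

-6


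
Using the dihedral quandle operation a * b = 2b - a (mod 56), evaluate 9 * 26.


9 * 26 = 2*26 - 9 mod 56
= 52 - 9 mod 56
= 43 mod 56 = 43

43


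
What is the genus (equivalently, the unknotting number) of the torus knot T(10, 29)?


For a torus knot T(p,q), both the unknotting number and genus equal (p-1)(q-1)/2.
= (10-1)(29-1)/2
= 9*28/2
= 252/2 = 126

126


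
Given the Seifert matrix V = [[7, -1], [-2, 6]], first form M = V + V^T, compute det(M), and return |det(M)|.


Step 1: Form V + V^T where V = [[7, -1], [-2, 6]]
  V^T = [[7, -2], [-1, 6]]
  V + V^T = [[14, -3], [-3, 12]]
Step 2: det(V + V^T) = 14*12 - (-3)*(-3)
  = 168 - 9 = 159
Step 3: Knot determinant = |det(V + V^T)| = |159| = 159

159


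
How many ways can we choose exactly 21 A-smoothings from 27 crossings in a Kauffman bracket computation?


We choose which 21 of 27 crossings get A-smoothings.
C(27, 21) = 27! / (21! * 6!)
= 296010

296010


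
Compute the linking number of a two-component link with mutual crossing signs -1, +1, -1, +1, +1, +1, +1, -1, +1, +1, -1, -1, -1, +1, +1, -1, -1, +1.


Step 1: Count positive crossings: 10
Step 2: Count negative crossings: 8
Step 3: Sum of signs = 10 - 8 = 2
Step 4: Linking number = sum/2 = 2/2 = 1

1


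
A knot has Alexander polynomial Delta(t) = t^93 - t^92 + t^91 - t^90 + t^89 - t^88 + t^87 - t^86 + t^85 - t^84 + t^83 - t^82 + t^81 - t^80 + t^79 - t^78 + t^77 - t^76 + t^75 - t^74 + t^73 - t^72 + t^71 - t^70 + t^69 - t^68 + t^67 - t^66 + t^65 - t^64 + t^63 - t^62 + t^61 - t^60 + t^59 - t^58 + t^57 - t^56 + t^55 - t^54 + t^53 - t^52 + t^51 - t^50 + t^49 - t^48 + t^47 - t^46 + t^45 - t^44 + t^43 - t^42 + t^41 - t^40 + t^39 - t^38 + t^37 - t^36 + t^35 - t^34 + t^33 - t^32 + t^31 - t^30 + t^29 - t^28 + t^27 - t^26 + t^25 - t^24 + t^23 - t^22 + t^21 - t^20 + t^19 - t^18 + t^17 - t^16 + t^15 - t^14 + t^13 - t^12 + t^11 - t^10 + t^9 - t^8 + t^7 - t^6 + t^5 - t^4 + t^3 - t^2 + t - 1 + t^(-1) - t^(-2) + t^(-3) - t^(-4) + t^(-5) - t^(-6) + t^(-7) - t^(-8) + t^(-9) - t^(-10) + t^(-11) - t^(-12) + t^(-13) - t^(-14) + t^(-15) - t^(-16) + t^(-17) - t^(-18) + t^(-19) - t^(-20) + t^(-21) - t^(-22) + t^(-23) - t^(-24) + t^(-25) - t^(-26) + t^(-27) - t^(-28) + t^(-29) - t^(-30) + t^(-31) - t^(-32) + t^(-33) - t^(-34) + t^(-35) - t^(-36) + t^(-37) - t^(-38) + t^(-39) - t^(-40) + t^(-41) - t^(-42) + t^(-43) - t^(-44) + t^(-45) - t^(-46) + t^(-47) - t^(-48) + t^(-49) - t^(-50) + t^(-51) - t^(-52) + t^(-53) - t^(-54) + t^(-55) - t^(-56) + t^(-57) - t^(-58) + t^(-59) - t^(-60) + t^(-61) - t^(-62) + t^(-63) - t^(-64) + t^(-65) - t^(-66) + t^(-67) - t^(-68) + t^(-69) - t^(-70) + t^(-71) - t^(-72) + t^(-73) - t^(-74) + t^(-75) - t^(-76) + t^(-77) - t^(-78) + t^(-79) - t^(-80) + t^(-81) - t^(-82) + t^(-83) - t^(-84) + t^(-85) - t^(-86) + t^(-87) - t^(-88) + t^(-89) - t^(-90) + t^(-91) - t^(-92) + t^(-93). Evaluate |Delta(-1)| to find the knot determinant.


Step 1: The polynomial has 187 terms with alternating signs, exponents from 93 down to -93.
Step 2: Substitute t = -1. The i-th term has coefficient (-1)^i and exponent (m-i),
  so its value is (-1)^i * (-1)^(m-i) = (-1)^m = -1 for every i.
Step 3: All 187 terms equal -1, so Delta(-1) = 187 * (-1) = -187
Step 4: |Delta(-1)| = 187

187


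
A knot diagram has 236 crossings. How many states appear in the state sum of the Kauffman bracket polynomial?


Each crossing contributes 2 choices (A-smoothing or B-smoothing).
Total states = 2^236 = 110427941548649020598956093796432407239217743554726184882600387580788736

110427941548649020598956093796432407239217743554726184882600387580788736


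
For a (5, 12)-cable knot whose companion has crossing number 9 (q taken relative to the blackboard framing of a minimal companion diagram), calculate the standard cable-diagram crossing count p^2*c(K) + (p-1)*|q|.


Step 1: Each of the c(K) crossings of the companion diagram becomes p*p = p^2 crossings among the p parallel strands, and each of the |q| twists s_1 s_2 ... s_(p-1) adds (p-1) crossings.
  Crossings = p^2 * c(K) + (p-1)*|q|
Step 2: = 5^2 * 9 + (5-1)*12
Step 3: = 25*9 + 4*12
Step 4: = 225 + 48 = 273

273


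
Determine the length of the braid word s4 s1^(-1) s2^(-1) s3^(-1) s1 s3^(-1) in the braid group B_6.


The word length counts the number of generators (including inverses).
Listing each generator: s4, s1^(-1), s2^(-1), s3^(-1), s1, s3^(-1)
There are 6 generators in this braid word.

6


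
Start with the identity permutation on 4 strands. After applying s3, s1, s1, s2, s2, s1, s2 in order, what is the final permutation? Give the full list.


Starting with identity [1, 2, 3, 4].
Apply generators in sequence:
  After s3: [1, 2, 4, 3]
  After s1: [2, 1, 4, 3]
  After s1: [1, 2, 4, 3]
  After s2: [1, 4, 2, 3]
  After s2: [1, 2, 4, 3]
  After s1: [2, 1, 4, 3]
  After s2: [2, 4, 1, 3]
Final permutation: [2, 4, 1, 3]

[2, 4, 1, 3]


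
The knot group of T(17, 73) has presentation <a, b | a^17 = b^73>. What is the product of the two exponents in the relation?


The relation is a^17 = b^73.
Product of exponents = 17 * 73
= 1241

1241


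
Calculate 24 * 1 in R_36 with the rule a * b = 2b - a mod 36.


24 * 1 = 2*1 - 24 mod 36
= 2 - 24 mod 36
= -22 mod 36 = 14

14


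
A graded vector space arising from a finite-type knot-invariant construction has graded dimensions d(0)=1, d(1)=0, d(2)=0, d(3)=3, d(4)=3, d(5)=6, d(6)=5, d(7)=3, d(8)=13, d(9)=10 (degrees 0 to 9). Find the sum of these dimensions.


Total dimension = d(0) + d(1) + ... + d(9)
= 1 + 0 + 0 + 3 + 3 + 6 + 5 + 3 + 13 + 10
= 44

44


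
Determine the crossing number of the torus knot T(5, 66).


For a torus knot T(p, q) with gcd(p,q)=1,
the crossing number is min(p*(q-1), q*(p-1)).
p*(q-1) = 5*65 = 325
q*(p-1) = 66*4 = 264
min(325, 264) = 264

264


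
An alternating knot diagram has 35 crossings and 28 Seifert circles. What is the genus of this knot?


For alternating knots, g = (c - s + 1)/2.
= (35 - 28 + 1)/2
= 8/2 = 4

4


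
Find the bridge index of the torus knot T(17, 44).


The bridge number of T(p,q) is min(p,q).
min(17, 44) = 17

17


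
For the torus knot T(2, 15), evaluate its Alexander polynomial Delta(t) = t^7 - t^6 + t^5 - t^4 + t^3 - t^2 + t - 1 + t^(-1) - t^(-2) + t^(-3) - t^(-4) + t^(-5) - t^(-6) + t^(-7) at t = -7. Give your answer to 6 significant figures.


Substituting t = -7 into Delta(t) = t^7 - t^6 + t^5 - t^4 + t^3 - t^2 + t - 1 + t^(-1) - t^(-2) + t^(-3) - t^(-4) + t^(-5) - t^(-6) + t^(-7):
Term values: (-823543) + (-117649) + (-16807) + (-2401) + (-343) + (-49) + (-7) + (-1) + (-0.142857) + (-0.0204082) + (-0.00291545) + (-0.000416493) + (-5.9499e-05) + (-8.49986e-06) + (-1.21427e-06)
Sum = -960800.1667
Rounded to 6 significant figures: -960800

-960800


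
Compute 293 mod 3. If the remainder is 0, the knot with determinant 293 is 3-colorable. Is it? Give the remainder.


Step 1: A knot is p-colorable if and only if p divides its determinant.
Step 2: Compute 293 mod 3.
293 = 97 * 3 + 2
Step 3: 293 mod 3 = 2
Step 4: The knot is 3-colorable: no

2


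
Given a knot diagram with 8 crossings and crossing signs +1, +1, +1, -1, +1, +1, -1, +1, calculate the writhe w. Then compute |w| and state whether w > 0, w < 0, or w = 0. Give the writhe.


Step 1: Count positive crossings (+1).
Positive crossings: 6
Step 2: Count negative crossings (-1).
Negative crossings: 2
Step 3: Writhe = (positive) - (negative)
w = 6 - 2 = 4
Step 4: |w| = 4, and w is positive

4


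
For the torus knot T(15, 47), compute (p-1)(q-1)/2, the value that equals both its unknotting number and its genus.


For a torus knot T(p,q), both the unknotting number and genus equal (p-1)(q-1)/2.
= (15-1)(47-1)/2
= 14*46/2
= 644/2 = 322

322


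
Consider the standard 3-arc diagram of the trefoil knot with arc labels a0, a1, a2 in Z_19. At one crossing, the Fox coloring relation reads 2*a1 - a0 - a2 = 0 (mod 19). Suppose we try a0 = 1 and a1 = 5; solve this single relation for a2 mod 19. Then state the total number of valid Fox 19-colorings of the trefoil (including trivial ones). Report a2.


Step 1: Apply the given crossing relation 2*a1 - a0 - a2 = 0 (mod 19).
  a2 = 2*a1 - a0 mod 19
  a2 = 2*5 - 1 mod 19
  a2 = 10 - 1 mod 19
  a2 = 9 mod 19 = 9
Step 2: The trefoil has determinant 3.
  Number of Fox p-colorings (p prime) is p^2 if p = 3, else p.
  Since 19 does not divide 3, only trivial (constant) colorings exist.
  (So the trial a0 = 1, a1 = 5 with a0 != a1 does NOT extend to a valid coloring of the whole trefoil: the other two crossing relations require 3*(a1 - a0) = 0 (mod 19), which fails.)
  Total colorings = 19
Step 3: a2 = 9, total Fox 19-colorings = 19

9


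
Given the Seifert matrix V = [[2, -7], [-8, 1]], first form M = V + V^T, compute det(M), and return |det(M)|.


Step 1: Form V + V^T where V = [[2, -7], [-8, 1]]
  V^T = [[2, -8], [-7, 1]]
  V + V^T = [[4, -15], [-15, 2]]
Step 2: det(V + V^T) = 4*2 - (-15)*(-15)
  = 8 - 225 = -217
Step 3: Knot determinant = |det(V + V^T)| = |-217| = 217

217


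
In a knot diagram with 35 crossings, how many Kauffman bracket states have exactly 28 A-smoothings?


We choose which 28 of 35 crossings get A-smoothings.
C(35, 28) = 35! / (28! * 7!)
= 6724520

6724520


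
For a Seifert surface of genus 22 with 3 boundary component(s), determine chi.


chi = 2 - 2g - b
= 2 - 2*22 - 3
= 2 - 44 - 3 = -45

-45


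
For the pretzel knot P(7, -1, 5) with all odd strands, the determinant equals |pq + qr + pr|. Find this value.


Step 1: Compute pq + qr + pr.
pq = 7*(-1) = -7
qr = (-1)*5 = -5
pr = 7*5 = 35
pq + qr + pr = -7 + (-5) + 35 = 23
Step 2: Take absolute value.
det(P(7,-1,5)) = |23| = 23

23


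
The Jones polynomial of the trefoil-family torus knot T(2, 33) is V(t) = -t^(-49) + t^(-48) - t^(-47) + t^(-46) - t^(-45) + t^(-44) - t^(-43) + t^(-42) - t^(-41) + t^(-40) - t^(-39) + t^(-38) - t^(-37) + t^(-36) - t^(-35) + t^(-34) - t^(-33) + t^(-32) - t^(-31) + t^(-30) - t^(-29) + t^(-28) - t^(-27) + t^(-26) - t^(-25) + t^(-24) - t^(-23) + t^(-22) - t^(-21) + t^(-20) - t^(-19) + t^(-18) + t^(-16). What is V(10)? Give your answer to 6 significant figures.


Substituting t = 10 into V(t) = -t^(-49) + t^(-48) - t^(-47) + t^(-46) - t^(-45) + t^(-44) - t^(-43) + t^(-42) - t^(-41) + t^(-40) - t^(-39) + t^(-38) - t^(-37) + t^(-36) - t^(-35) + t^(-34) - t^(-33) + t^(-32) - t^(-31) + t^(-30) - t^(-29) + t^(-28) - t^(-27) + t^(-26) - t^(-25) + t^(-24) - t^(-23) + t^(-22) - t^(-21) + t^(-20) - t^(-19) + t^(-18) + t^(-16):
  (-)t^(-49) = -1e-49
  (+)t^(-48) = 1e-48
  (-)t^(-47) = -1e-47
  (+)t^(-46) = 1e-46
  (-)t^(-45) = -1e-45
  (+)t^(-44) = 1e-44
  (-)t^(-43) = -1e-43
  (+)t^(-42) = 1e-42
  (-)t^(-41) = -1e-41
  (+)t^(-40) = 1e-40
  (-)t^(-39) = -1e-39
  (+)t^(-38) = 1e-38
  (-)t^(-37) = -1e-37
  (+)t^(-36) = 1e-36
  (-)t^(-35) = -1e-35
  (+)t^(-34) = 1e-34
  (-)t^(-33) = -1e-33
  (+)t^(-32) = 1e-32
  (-)t^(-31) = -1e-31
  (+)t^(-30) = 1e-30
  (-)t^(-29) = -1e-29
  (+)t^(-28) = 1e-28
  (-)t^(-27) = -1e-27
  (+)t^(-26) = 1e-26
  (-)t^(-25) = -1e-25
  (+)t^(-24) = 1e-24
  (-)t^(-23) = -1e-23
  (+)t^(-22) = 1e-22
  (-)t^(-21) = -1e-21
  (+)t^(-20) = 1e-20
  (-)t^(-19) = -1e-19
  (+)t^(-18) = 1e-18
  (+)t^(-16) = 1e-16
Sum = (-1e-49) + (1e-48) + (-1e-47) + (1e-46) + (-1e-45) + (1e-44) + (-1e-43) + (1e-42) + (-1e-41) + (1e-40) + (-1e-39) + (1e-38) + (-1e-37) + (1e-36) + (-1e-35) + (1e-34) + (-1e-33) + (1e-32) + (-1e-31) + (1e-30) + (-1e-29) + (1e-28) + (-1e-27) + (1e-26) + (-1e-25) + (1e-24) + (-1e-23) + (1e-22) + (-1e-21) + (1e-20) + (-1e-19) + (1e-18) + (1e-16)
= 1.009090909e-16
Rounded to 6 significant figures: 1.00909e-16

1.00909e-16


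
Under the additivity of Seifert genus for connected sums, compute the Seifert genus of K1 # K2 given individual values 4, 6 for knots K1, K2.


The Seifert genus is additive under connected sum.
Seifert genus(K1 # K2) = (4) + (6)
= 10

10


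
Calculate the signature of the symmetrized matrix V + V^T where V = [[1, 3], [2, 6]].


Step 1: V + V^T = [[2, 5], [5, 12]]
Step 2: trace = 14, det = -1
Step 3: Discriminant = 14^2 - 4*(-1) = 200
Step 4: Eigenvalues: 14.0711, -0.0710678
Step 5: Signature = (# positive eigenvalues) - (# negative eigenvalues) = 0

0


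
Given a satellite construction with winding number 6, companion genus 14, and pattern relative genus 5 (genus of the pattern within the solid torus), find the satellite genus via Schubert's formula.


Schubert: g(satellite) = g_rel(pattern) + |winding| * g(companion),
where g_rel(pattern) is the genus of the pattern relative to the solid torus.
= 5 + 6 * 14
= 5 + 84 = 89

89


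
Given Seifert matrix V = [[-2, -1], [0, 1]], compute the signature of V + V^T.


Step 1: V + V^T = [[-4, -1], [-1, 2]]
Step 2: trace = -2, det = -9
Step 3: Discriminant = (-2)^2 - 4*(-9) = 40
Step 4: Eigenvalues: 2.16228, -4.16228
Step 5: Signature = (# positive eigenvalues) - (# negative eigenvalues) = 0

0


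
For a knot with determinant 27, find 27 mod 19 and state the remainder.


Step 1: A knot is p-colorable if and only if p divides its determinant.
Step 2: Compute 27 mod 19.
27 = 1 * 19 + 8
Step 3: 27 mod 19 = 8
Step 4: The knot is 19-colorable: no

8


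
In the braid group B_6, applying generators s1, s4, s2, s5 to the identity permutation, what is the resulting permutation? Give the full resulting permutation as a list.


Starting with identity [1, 2, 3, 4, 5, 6].
Apply generators in sequence:
  After s1: [2, 1, 3, 4, 5, 6]
  After s4: [2, 1, 3, 5, 4, 6]
  After s2: [2, 3, 1, 5, 4, 6]
  After s5: [2, 3, 1, 5, 6, 4]
Final permutation: [2, 3, 1, 5, 6, 4]

[2, 3, 1, 5, 6, 4]


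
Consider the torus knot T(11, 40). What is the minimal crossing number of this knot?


For a torus knot T(p, q) with gcd(p,q)=1,
the crossing number is min(p*(q-1), q*(p-1)).
p*(q-1) = 11*39 = 429
q*(p-1) = 40*10 = 400
min(429, 400) = 400

400


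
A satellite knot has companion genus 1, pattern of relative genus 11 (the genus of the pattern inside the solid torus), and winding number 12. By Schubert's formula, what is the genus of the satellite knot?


Schubert: g(satellite) = g_rel(pattern) + |winding| * g(companion),
where g_rel(pattern) is the genus of the pattern relative to the solid torus.
= 11 + 12 * 1
= 11 + 12 = 23

23


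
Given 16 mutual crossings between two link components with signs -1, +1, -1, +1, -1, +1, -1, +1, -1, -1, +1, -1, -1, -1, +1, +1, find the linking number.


Step 1: Count positive crossings: 7
Step 2: Count negative crossings: 9
Step 3: Sum of signs = 7 - 9 = -2
Step 4: Linking number = sum/2 = -2/2 = -1

-1


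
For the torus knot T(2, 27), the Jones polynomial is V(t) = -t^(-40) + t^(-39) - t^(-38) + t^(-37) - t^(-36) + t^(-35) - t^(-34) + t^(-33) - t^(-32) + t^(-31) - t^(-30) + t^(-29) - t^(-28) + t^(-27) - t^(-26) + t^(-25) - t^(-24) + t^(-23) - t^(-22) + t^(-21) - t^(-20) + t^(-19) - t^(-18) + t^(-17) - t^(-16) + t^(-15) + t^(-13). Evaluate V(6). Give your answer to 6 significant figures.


Substituting t = 6 into V(t) = -t^(-40) + t^(-39) - t^(-38) + t^(-37) - t^(-36) + t^(-35) - t^(-34) + t^(-33) - t^(-32) + t^(-31) - t^(-30) + t^(-29) - t^(-28) + t^(-27) - t^(-26) + t^(-25) - t^(-24) + t^(-23) - t^(-22) + t^(-21) - t^(-20) + t^(-19) - t^(-18) + t^(-17) - t^(-16) + t^(-15) + t^(-13):
  (-)t^(-40) = -7.48083e-32
  (+)t^(-39) = 4.4885e-31
  (-)t^(-38) = -2.6931e-30
  (+)t^(-37) = 1.61586e-29
  (-)t^(-36) = -9.69516e-29
  (+)t^(-35) = 5.8171e-28
  (-)t^(-34) = -3.49026e-27
  (+)t^(-33) = 2.09415e-26
  (-)t^(-32) = -1.25649e-25
  (+)t^(-31) = 7.53896e-25
  (-)t^(-30) = -4.52337e-24
  (+)t^(-29) = 2.71402e-23
  (-)t^(-28) = -1.62841e-22
  (+)t^(-27) = 9.77049e-22
  (-)t^(-26) = -5.86229e-21
  (+)t^(-25) = 3.51738e-20
  (-)t^(-24) = -2.11043e-19
  (+)t^(-23) = 1.26626e-18
  (-)t^(-22) = -7.59753e-18
  (+)t^(-21) = 4.55852e-17
  (-)t^(-20) = -2.73511e-16
  (+)t^(-19) = 1.64107e-15
  (-)t^(-18) = -9.8464e-15
  (+)t^(-17) = 5.90784e-14
  (-)t^(-16) = -3.5447e-13
  (+)t^(-15) = 2.12682e-12
  (+)t^(-13) = 7.65656e-11
Sum = (-7.48083e-32) + (4.4885e-31) + (-2.6931e-30) + (1.61586e-29) + (-9.69516e-29) + (5.8171e-28) + (-3.49026e-27) + (2.09415e-26) + (-1.25649e-25) + (7.53896e-25) + (-4.52337e-24) + (2.71402e-23) + (-1.62841e-22) + (9.77049e-22) + (-5.86229e-21) + (3.51738e-20) + (-2.11043e-19) + (1.26626e-18) + (-7.59753e-18) + (4.55852e-17) + (-2.73511e-16) + (1.64107e-15) + (-9.8464e-15) + (5.90784e-14) + (-3.5447e-13) + (2.12682e-12) + (7.65656e-11)
= 7.838860037e-11
Rounded to 6 significant figures: 7.83886e-11

7.83886e-11


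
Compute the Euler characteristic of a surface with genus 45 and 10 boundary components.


chi = 2 - 2g - b
= 2 - 2*45 - 10
= 2 - 90 - 10 = -98

-98


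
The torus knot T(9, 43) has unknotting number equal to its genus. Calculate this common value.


For a torus knot T(p,q), both the unknotting number and genus equal (p-1)(q-1)/2.
= (9-1)(43-1)/2
= 8*42/2
= 336/2 = 168

168


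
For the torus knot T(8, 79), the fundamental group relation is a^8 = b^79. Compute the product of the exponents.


The relation is a^8 = b^79.
Product of exponents = 8 * 79
= 632

632


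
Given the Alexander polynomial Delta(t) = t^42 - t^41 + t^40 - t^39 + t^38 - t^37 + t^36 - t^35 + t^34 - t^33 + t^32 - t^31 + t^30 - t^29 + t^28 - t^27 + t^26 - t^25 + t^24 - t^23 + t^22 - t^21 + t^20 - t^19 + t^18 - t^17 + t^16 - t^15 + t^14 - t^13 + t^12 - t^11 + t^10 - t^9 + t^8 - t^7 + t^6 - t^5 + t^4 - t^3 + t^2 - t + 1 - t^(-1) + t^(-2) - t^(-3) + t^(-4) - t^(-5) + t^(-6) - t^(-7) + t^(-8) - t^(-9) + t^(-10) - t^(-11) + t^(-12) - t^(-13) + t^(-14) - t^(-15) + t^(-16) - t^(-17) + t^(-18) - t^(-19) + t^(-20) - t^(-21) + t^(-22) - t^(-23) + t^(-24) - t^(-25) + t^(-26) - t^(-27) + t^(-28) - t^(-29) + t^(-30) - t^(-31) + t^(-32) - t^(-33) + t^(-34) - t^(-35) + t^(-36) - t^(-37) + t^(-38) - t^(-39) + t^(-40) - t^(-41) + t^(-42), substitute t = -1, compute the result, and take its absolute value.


Step 1: The polynomial has 85 terms with alternating signs, exponents from 42 down to -42.
Step 2: Substitute t = -1. The i-th term has coefficient (-1)^i and exponent (m-i),
  so its value is (-1)^i * (-1)^(m-i) = (-1)^m = 1 for every i.
Step 3: All 85 terms equal 1, so Delta(-1) = 85 * (1) = 85
Step 4: |Delta(-1)| = 85

85


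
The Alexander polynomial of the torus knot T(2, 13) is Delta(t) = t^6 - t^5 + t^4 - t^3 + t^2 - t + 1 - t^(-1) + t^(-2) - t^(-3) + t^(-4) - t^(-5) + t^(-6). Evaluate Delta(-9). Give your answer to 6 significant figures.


Substituting t = -9 into Delta(t) = t^6 - t^5 + t^4 - t^3 + t^2 - t + 1 - t^(-1) + t^(-2) - t^(-3) + t^(-4) - t^(-5) + t^(-6):
Term values: (531441) + (59049) + (6561) + (729) + (81) + (9) + (1) + (0.111111) + (0.0123457) + (0.00137174) + (0.000152416) + (1.69351e-05) + (1.88168e-06)
Sum = 597871.125
Rounded to 6 significant figures: 597871

597871


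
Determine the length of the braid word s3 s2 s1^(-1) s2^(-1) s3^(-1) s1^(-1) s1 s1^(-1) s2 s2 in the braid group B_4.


The word length counts the number of generators (including inverses).
Listing each generator: s3, s2, s1^(-1), s2^(-1), s3^(-1), s1^(-1), s1, s1^(-1), s2, s2
There are 10 generators in this braid word.

10


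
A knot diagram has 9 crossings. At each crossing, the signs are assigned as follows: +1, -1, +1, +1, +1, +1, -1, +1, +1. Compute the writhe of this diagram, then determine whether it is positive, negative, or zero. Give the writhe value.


Step 1: Count positive crossings (+1).
Positive crossings: 7
Step 2: Count negative crossings (-1).
Negative crossings: 2
Step 3: Writhe = (positive) - (negative)
w = 7 - 2 = 5
Step 4: |w| = 5, and w is positive

5


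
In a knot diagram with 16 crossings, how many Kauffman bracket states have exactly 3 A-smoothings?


We choose which 3 of 16 crossings get A-smoothings.
C(16, 3) = 16! / (3! * 13!)
= 560

560


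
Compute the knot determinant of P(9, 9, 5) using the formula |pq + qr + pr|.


Step 1: Compute pq + qr + pr.
pq = 9*9 = 81
qr = 9*5 = 45
pr = 9*5 = 45
pq + qr + pr = 81 + 45 + 45 = 171
Step 2: Take absolute value.
det(P(9,9,5)) = |171| = 171

171


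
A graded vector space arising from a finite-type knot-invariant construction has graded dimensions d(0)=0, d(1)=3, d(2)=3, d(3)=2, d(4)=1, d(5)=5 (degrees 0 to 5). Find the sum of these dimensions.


Total dimension = d(0) + d(1) + ... + d(5)
= 0 + 3 + 3 + 2 + 1 + 5
= 14

14


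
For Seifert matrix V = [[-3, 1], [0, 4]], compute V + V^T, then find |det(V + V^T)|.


Step 1: Form V + V^T where V = [[-3, 1], [0, 4]]
  V^T = [[-3, 0], [1, 4]]
  V + V^T = [[-6, 1], [1, 8]]
Step 2: det(V + V^T) = (-6)*8 - 1*1
  = -48 - 1 = -49
Step 3: Knot determinant = |det(V + V^T)| = |-49| = 49

49


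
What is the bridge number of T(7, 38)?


The bridge number of T(p,q) is min(p,q).
min(7, 38) = 7

7


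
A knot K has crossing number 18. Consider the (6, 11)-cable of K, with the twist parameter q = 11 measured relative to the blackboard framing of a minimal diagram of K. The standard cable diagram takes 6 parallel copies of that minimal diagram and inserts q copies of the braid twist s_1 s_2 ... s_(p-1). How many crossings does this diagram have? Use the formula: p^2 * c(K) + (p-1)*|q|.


Step 1: Each of the c(K) crossings of the companion diagram becomes p*p = p^2 crossings among the p parallel strands, and each of the |q| twists s_1 s_2 ... s_(p-1) adds (p-1) crossings.
  Crossings = p^2 * c(K) + (p-1)*|q|
Step 2: = 6^2 * 18 + (6-1)*11
Step 3: = 36*18 + 5*11
Step 4: = 648 + 55 = 703

703


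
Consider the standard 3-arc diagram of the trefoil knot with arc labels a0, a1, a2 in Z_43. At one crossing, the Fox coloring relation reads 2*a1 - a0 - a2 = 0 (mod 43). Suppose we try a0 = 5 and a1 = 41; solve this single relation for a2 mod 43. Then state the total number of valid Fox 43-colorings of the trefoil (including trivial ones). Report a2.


Step 1: Apply the given crossing relation 2*a1 - a0 - a2 = 0 (mod 43).
  a2 = 2*a1 - a0 mod 43
  a2 = 2*41 - 5 mod 43
  a2 = 82 - 5 mod 43
  a2 = 77 mod 43 = 34
Step 2: The trefoil has determinant 3.
  Number of Fox p-colorings (p prime) is p^2 if p = 3, else p.
  Since 43 does not divide 3, only trivial (constant) colorings exist.
  (So the trial a0 = 5, a1 = 41 with a0 != a1 does NOT extend to a valid coloring of the whole trefoil: the other two crossing relations require 3*(a1 - a0) = 0 (mod 43), which fails.)
  Total colorings = 43
Step 3: a2 = 34, total Fox 43-colorings = 43

34


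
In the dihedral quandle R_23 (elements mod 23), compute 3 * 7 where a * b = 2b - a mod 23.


3 * 7 = 2*7 - 3 mod 23
= 14 - 3 mod 23
= 11 mod 23 = 11

11


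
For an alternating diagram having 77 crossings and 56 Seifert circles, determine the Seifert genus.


For alternating knots, g = (c - s + 1)/2.
= (77 - 56 + 1)/2
= 22/2 = 11

11


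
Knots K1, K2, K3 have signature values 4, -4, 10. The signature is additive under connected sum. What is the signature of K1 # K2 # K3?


The signature is additive under connected sum.
signature(K1 # K2 # K3) = (4) + (-4) + (10)
= 10

10


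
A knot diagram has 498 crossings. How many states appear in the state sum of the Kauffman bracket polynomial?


Each crossing contributes 2 choices (A-smoothing or B-smoothing).
Total states = 2^498 = 818347651974035467503297424206899788054160511510766197370822842024033449101168638720817523081476039287721671031890017752304314136471348263332131897344

818347651974035467503297424206899788054160511510766197370822842024033449101168638720817523081476039287721671031890017752304314136471348263332131897344


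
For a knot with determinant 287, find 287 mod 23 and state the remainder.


Step 1: A knot is p-colorable if and only if p divides its determinant.
Step 2: Compute 287 mod 23.
287 = 12 * 23 + 11
Step 3: 287 mod 23 = 11
Step 4: The knot is 23-colorable: no

11


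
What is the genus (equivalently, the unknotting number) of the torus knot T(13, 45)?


For a torus knot T(p,q), both the unknotting number and genus equal (p-1)(q-1)/2.
= (13-1)(45-1)/2
= 12*44/2
= 528/2 = 264

264


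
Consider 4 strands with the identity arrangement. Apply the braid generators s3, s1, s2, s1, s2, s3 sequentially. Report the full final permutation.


Starting with identity [1, 2, 3, 4].
Apply generators in sequence:
  After s3: [1, 2, 4, 3]
  After s1: [2, 1, 4, 3]
  After s2: [2, 4, 1, 3]
  After s1: [4, 2, 1, 3]
  After s2: [4, 1, 2, 3]
  After s3: [4, 1, 3, 2]
Final permutation: [4, 1, 3, 2]

[4, 1, 3, 2]


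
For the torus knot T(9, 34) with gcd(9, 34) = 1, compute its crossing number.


For a torus knot T(p, q) with gcd(p,q)=1,
the crossing number is min(p*(q-1), q*(p-1)).
p*(q-1) = 9*33 = 297
q*(p-1) = 34*8 = 272
min(297, 272) = 272

272


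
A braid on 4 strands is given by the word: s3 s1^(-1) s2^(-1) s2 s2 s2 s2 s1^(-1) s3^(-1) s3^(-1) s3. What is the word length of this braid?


The word length counts the number of generators (including inverses).
Listing each generator: s3, s1^(-1), s2^(-1), s2, s2, s2, s2, s1^(-1), s3^(-1), s3^(-1), s3
There are 11 generators in this braid word.

11


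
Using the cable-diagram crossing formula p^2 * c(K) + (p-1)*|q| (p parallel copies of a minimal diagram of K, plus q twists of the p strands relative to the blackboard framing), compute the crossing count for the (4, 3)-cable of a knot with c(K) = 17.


Step 1: Each of the c(K) crossings of the companion diagram becomes p*p = p^2 crossings among the p parallel strands, and each of the |q| twists s_1 s_2 ... s_(p-1) adds (p-1) crossings.
  Crossings = p^2 * c(K) + (p-1)*|q|
Step 2: = 4^2 * 17 + (4-1)*3
Step 3: = 16*17 + 3*3
Step 4: = 272 + 9 = 281

281


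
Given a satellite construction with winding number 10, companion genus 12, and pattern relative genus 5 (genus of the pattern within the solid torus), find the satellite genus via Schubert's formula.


Schubert: g(satellite) = g_rel(pattern) + |winding| * g(companion),
where g_rel(pattern) is the genus of the pattern relative to the solid torus.
= 5 + 10 * 12
= 5 + 120 = 125

125


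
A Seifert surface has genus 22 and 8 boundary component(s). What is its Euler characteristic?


chi = 2 - 2g - b
= 2 - 2*22 - 8
= 2 - 44 - 8 = -50

-50


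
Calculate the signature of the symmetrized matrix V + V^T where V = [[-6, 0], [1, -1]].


Step 1: V + V^T = [[-12, 1], [1, -2]]
Step 2: trace = -14, det = 23
Step 3: Discriminant = (-14)^2 - 4*23 = 104
Step 4: Eigenvalues: -1.90098, -12.099
Step 5: Signature = (# positive eigenvalues) - (# negative eigenvalues) = -2

-2


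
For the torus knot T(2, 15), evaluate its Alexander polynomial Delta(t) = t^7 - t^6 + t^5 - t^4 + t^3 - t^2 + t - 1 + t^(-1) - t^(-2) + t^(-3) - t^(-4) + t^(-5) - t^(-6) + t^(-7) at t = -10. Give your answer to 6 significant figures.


Substituting t = -10 into Delta(t) = t^7 - t^6 + t^5 - t^4 + t^3 - t^2 + t - 1 + t^(-1) - t^(-2) + t^(-3) - t^(-4) + t^(-5) - t^(-6) + t^(-7):
Term values: (-10000000) + (-1000000) + (-100000) + (-10000) + (-1000) + (-100) + (-10) + (-1) + (-0.1) + (-0.01) + (-0.001) + (-0.0001) + (-1e-05) + (-1e-06) + (-1e-07)
Sum = -11111111.11
Rounded to 6 significant figures: -1.11111e+07

-1.11111e+07


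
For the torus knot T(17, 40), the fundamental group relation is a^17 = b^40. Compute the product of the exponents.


The relation is a^17 = b^40.
Product of exponents = 17 * 40
= 680

680


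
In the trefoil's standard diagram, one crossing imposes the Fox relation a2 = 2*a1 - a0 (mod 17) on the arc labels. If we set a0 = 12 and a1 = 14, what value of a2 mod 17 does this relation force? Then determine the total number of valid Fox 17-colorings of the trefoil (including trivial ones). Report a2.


Step 1: Apply the given crossing relation 2*a1 - a0 - a2 = 0 (mod 17).
  a2 = 2*a1 - a0 mod 17
  a2 = 2*14 - 12 mod 17
  a2 = 28 - 12 mod 17
  a2 = 16 mod 17 = 16
Step 2: The trefoil has determinant 3.
  Number of Fox p-colorings (p prime) is p^2 if p = 3, else p.
  Since 17 does not divide 3, only trivial (constant) colorings exist.
  (So the trial a0 = 12, a1 = 14 with a0 != a1 does NOT extend to a valid coloring of the whole trefoil: the other two crossing relations require 3*(a1 - a0) = 0 (mod 17), which fails.)
  Total colorings = 17
Step 3: a2 = 16, total Fox 17-colorings = 17

16


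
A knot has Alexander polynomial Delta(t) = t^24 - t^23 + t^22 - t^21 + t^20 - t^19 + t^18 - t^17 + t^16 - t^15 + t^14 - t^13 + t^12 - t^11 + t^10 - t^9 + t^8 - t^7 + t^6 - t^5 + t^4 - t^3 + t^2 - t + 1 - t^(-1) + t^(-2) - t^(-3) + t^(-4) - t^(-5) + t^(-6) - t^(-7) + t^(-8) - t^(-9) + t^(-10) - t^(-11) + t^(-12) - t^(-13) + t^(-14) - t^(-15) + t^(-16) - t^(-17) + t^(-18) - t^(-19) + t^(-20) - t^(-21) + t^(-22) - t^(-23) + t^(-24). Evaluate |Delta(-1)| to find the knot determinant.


Step 1: The polynomial has 49 terms with alternating signs, exponents from 24 down to -24.
Step 2: Substitute t = -1. The i-th term has coefficient (-1)^i and exponent (m-i),
  so its value is (-1)^i * (-1)^(m-i) = (-1)^m = 1 for every i.
Step 3: All 49 terms equal 1, so Delta(-1) = 49 * (1) = 49
Step 4: |Delta(-1)| = 49

49
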